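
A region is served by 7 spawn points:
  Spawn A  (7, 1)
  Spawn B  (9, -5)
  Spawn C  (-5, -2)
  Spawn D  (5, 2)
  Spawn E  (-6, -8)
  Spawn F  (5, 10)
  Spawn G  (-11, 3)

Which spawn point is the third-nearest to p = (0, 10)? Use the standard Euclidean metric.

Spawn A

Squared Euclidean distances:
d²(p, Spawn A) = (0−7)² + (10−1)² = 49 + 81 = 130
d²(p, Spawn B) = (0−9)² + (10−(-5))² = 81 + 225 = 306
d²(p, Spawn C) = (0−(-5))² + (10−(-2))² = 25 + 144 = 169
d²(p, Spawn D) = (0−5)² + (10−2)² = 25 + 64 = 89
d²(p, Spawn E) = (0−(-6))² + (10−(-8))² = 36 + 324 = 360
d²(p, Spawn F) = (0−5)² + (10−10)² = 25 + 0 = 25
d²(p, Spawn G) = (0−(-11))² + (10−3)² = 121 + 49 = 170
Sorted ascending: Spawn F, Spawn D, Spawn A, Spawn C, … — the third-nearest is Spawn A.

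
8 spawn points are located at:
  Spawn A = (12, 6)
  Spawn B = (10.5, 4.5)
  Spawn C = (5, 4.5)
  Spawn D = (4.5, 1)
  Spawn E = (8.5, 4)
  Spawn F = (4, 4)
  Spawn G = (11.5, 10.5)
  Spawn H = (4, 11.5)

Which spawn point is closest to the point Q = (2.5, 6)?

Since √ is increasing, it suffices to compare squared distances:
d²(Q, Spawn A) = 90.25 + 0 = 90.25
d²(Q, Spawn B) = 64 + 2.25 = 66.25
d²(Q, Spawn C) = 6.25 + 2.25 = 8.5
d²(Q, Spawn D) = 4 + 25 = 29
d²(Q, Spawn E) = 36 + 4 = 40
d²(Q, Spawn F) = 2.25 + 4 = 6.25
d²(Q, Spawn G) = 81 + 20.25 = 101.25
d²(Q, Spawn H) = 2.25 + 30.25 = 32.5
Minimum is at Spawn F.

Spawn F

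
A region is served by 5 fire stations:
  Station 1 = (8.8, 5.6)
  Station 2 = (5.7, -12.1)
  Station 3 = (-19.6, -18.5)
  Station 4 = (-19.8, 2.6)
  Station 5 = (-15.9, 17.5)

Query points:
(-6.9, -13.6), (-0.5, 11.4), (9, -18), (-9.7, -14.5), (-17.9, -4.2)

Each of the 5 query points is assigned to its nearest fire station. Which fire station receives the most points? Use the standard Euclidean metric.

Station 2

(-6.9, -13.6) — d² to each: Station 1:615.13, Station 2:161.01, Station 3:185.3, Station 4:428.85, Station 5:1048.21 → nearest is Station 2
(-0.5, 11.4) — d² to each: Station 1:120.13, Station 2:590.69, Station 3:1258.82, Station 4:449.93, Station 5:274.37 → nearest is Station 1
(9, -18) — d² to each: Station 1:557, Station 2:45.7, Station 3:818.21, Station 4:1253.8, Station 5:1880.26 → nearest is Station 2
(-9.7, -14.5) — d² to each: Station 1:746.26, Station 2:242.92, Station 3:114.01, Station 4:394.42, Station 5:1062.44 → nearest is Station 3
(-17.9, -4.2) — d² to each: Station 1:808.93, Station 2:619.37, Station 3:207.38, Station 4:49.85, Station 5:474.89 → nearest is Station 4
Tally — Station 1:1, Station 2:2, Station 3:1, Station 4:1. Station 2 captures the most (2).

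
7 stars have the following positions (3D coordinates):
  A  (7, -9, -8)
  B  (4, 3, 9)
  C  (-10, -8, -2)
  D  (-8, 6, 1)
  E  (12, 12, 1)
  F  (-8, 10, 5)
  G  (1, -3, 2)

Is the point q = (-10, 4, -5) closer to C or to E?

Compare squared distances:
|qC|² = (-10−(-10))² + (4−(-8))² + (-5−(-2))² = 0 + 144 + 9 = 153
|qE|² = (-10−12)² + (4−12)² + (-5−1)² = 484 + 64 + 36 = 584
153 < 584, so C is closer.

C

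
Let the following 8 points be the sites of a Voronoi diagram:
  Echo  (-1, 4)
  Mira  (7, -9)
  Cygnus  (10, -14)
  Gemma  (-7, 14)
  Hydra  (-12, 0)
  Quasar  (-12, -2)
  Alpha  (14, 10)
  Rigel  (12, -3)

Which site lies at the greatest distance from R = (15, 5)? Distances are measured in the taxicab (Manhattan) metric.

d(R, Echo) = |15−(-1)| + |5−4| = 16 + 1 = 17
d(R, Mira) = |15−7| + |5−(-9)| = 8 + 14 = 22
d(R, Cygnus) = |15−10| + |5−(-14)| = 5 + 19 = 24
d(R, Gemma) = |15−(-7)| + |5−14| = 22 + 9 = 31
d(R, Hydra) = |15−(-12)| + |5−0| = 27 + 5 = 32
d(R, Quasar) = |15−(-12)| + |5−(-2)| = 27 + 7 = 34
d(R, Alpha) = |15−14| + |5−10| = 1 + 5 = 6
d(R, Rigel) = |15−12| + |5−(-3)| = 3 + 8 = 11
The largest is to Quasar.

Quasar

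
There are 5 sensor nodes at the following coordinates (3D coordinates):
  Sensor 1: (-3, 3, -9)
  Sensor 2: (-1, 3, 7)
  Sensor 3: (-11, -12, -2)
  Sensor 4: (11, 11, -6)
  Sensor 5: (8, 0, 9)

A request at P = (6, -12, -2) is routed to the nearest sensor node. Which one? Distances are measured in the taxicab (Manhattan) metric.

d(P, Sensor 1) = |6−(-3)| + |-12−3| + |-2−(-9)| = 9 + 15 + 7 = 31
d(P, Sensor 2) = |6−(-1)| + |-12−3| + |-2−7| = 7 + 15 + 9 = 31
d(P, Sensor 3) = |6−(-11)| + |-12−(-12)| + |-2−(-2)| = 17 + 0 + 0 = 17
d(P, Sensor 4) = |6−11| + |-12−11| + |-2−(-6)| = 5 + 23 + 4 = 32
d(P, Sensor 5) = |6−8| + |-12−0| + |-2−9| = 2 + 12 + 11 = 25
Minimum is at Sensor 3.

Sensor 3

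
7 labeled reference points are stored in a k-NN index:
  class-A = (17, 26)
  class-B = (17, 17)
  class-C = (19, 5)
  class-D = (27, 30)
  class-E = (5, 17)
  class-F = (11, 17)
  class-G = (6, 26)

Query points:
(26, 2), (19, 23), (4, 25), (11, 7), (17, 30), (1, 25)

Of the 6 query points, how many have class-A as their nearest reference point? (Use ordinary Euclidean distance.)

2

(26, 2) — d² to each: class-A:657, class-B:306, class-C:58, class-D:785, class-E:666, class-F:450, class-G:976 → nearest is class-C
(19, 23) — d² to each: class-A:13, class-B:40, class-C:324, class-D:113, class-E:232, class-F:100, class-G:178 → nearest is class-A
(4, 25) — d² to each: class-A:170, class-B:233, class-C:625, class-D:554, class-E:65, class-F:113, class-G:5 → nearest is class-G
(11, 7) — d² to each: class-A:397, class-B:136, class-C:68, class-D:785, class-E:136, class-F:100, class-G:386 → nearest is class-C
(17, 30) — d² to each: class-A:16, class-B:169, class-C:629, class-D:100, class-E:313, class-F:205, class-G:137 → nearest is class-A
(1, 25) — d² to each: class-A:257, class-B:320, class-C:724, class-D:701, class-E:80, class-F:164, class-G:26 → nearest is class-G
2 of the 6 points have class-A as nearest.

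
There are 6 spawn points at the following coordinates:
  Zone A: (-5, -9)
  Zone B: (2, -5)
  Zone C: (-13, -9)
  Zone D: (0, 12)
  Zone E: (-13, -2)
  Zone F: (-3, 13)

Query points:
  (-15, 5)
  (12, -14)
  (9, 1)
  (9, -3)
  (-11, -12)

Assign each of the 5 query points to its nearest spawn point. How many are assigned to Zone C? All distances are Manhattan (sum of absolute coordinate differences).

(-15, 5) — d to each: Zone A:24, Zone B:27, Zone C:16, Zone D:22, Zone E:9, Zone F:20 → nearest is Zone E
(12, -14) — d to each: Zone A:22, Zone B:19, Zone C:30, Zone D:38, Zone E:37, Zone F:42 → nearest is Zone B
(9, 1) — d to each: Zone A:24, Zone B:13, Zone C:32, Zone D:20, Zone E:25, Zone F:24 → nearest is Zone B
(9, -3) — d to each: Zone A:20, Zone B:9, Zone C:28, Zone D:24, Zone E:23, Zone F:28 → nearest is Zone B
(-11, -12) — d to each: Zone A:9, Zone B:20, Zone C:5, Zone D:35, Zone E:12, Zone F:33 → nearest is Zone C
1 of the 5 points has Zone C as nearest.

1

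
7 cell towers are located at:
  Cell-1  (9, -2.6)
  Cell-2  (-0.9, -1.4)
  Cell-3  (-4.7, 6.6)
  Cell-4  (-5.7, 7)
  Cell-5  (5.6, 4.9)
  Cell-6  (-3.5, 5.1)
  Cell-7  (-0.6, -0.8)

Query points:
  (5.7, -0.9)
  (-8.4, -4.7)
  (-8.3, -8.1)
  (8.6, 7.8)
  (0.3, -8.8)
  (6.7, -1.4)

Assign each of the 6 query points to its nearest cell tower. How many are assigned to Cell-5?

(5.7, -0.9) — d² to each: Cell-1:13.78, Cell-2:43.81, Cell-3:164.41, Cell-4:192.37, Cell-5:33.65, Cell-6:120.64, Cell-7:39.7 → nearest is Cell-1
(-8.4, -4.7) — d² to each: Cell-1:307.17, Cell-2:67.14, Cell-3:141.38, Cell-4:144.18, Cell-5:288.16, Cell-6:120.05, Cell-7:76.05 → nearest is Cell-2
(-8.3, -8.1) — d² to each: Cell-1:329.54, Cell-2:99.65, Cell-3:229.05, Cell-4:234.77, Cell-5:362.21, Cell-6:197.28, Cell-7:112.58 → nearest is Cell-2
(8.6, 7.8) — d² to each: Cell-1:108.32, Cell-2:174.89, Cell-3:178.33, Cell-4:205.13, Cell-5:17.41, Cell-6:153.7, Cell-7:158.6 → nearest is Cell-5
(0.3, -8.8) — d² to each: Cell-1:114.13, Cell-2:56.2, Cell-3:262.16, Cell-4:285.64, Cell-5:215.78, Cell-6:207.65, Cell-7:64.81 → nearest is Cell-2
(6.7, -1.4) — d² to each: Cell-1:6.73, Cell-2:57.76, Cell-3:193.96, Cell-4:224.32, Cell-5:40.9, Cell-6:146.29, Cell-7:53.65 → nearest is Cell-1
1 of the 6 points has Cell-5 as nearest.

1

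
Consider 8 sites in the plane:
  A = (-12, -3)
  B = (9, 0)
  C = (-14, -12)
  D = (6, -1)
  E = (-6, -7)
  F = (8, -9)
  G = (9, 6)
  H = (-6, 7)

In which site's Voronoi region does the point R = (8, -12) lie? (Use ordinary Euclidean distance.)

F

Since √ is increasing, it suffices to compare squared distances:
|RA|² = 400 + 81 = 481
|RB|² = 1 + 144 = 145
|RC|² = 484 + 0 = 484
|RD|² = 4 + 121 = 125
|RE|² = 196 + 25 = 221
|RF|² = 0 + 9 = 9
|RG|² = 1 + 324 = 325
|RH|² = 196 + 361 = 557
F is nearest.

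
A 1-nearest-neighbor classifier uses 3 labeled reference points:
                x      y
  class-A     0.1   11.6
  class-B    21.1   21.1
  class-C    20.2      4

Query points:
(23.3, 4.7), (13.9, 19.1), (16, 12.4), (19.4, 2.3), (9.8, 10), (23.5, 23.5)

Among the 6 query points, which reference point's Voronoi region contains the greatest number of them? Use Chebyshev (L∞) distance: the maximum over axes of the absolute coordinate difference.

(23.3, 4.7) — d to each: class-A:23.2, class-B:16.4, class-C:3.1 → nearest is class-C
(13.9, 19.1) — d to each: class-A:13.8, class-B:7.2, class-C:15.1 → nearest is class-B
(16, 12.4) — d to each: class-A:15.9, class-B:8.7, class-C:8.4 → nearest is class-C
(19.4, 2.3) — d to each: class-A:19.3, class-B:18.8, class-C:1.7 → nearest is class-C
(9.8, 10) — d to each: class-A:9.7, class-B:11.3, class-C:10.4 → nearest is class-A
(23.5, 23.5) — d to each: class-A:23.4, class-B:2.4, class-C:19.5 → nearest is class-B
Tally — class-A:1, class-B:2, class-C:3. class-C captures the most (3).

class-C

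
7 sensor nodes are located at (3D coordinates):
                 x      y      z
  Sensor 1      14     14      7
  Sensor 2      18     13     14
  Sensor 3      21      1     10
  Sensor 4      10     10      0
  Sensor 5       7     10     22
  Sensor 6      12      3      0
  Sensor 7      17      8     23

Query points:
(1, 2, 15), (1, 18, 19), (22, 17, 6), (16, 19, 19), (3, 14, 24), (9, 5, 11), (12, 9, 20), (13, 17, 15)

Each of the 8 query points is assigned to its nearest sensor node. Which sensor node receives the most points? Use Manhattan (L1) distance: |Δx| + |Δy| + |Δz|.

Sensor 5

(1, 2, 15) — d to each: Sensor 1:33, Sensor 2:29, Sensor 3:26, Sensor 4:32, Sensor 5:21, Sensor 6:27, Sensor 7:30 → nearest is Sensor 5
(1, 18, 19) — d to each: Sensor 1:29, Sensor 2:27, Sensor 3:46, Sensor 4:36, Sensor 5:17, Sensor 6:45, Sensor 7:30 → nearest is Sensor 5
(22, 17, 6) — d to each: Sensor 1:12, Sensor 2:16, Sensor 3:21, Sensor 4:25, Sensor 5:38, Sensor 6:30, Sensor 7:31 → nearest is Sensor 1
(16, 19, 19) — d to each: Sensor 1:19, Sensor 2:13, Sensor 3:32, Sensor 4:34, Sensor 5:21, Sensor 6:39, Sensor 7:16 → nearest is Sensor 2
(3, 14, 24) — d to each: Sensor 1:28, Sensor 2:26, Sensor 3:45, Sensor 4:35, Sensor 5:10, Sensor 6:44, Sensor 7:21 → nearest is Sensor 5
(9, 5, 11) — d to each: Sensor 1:18, Sensor 2:20, Sensor 3:17, Sensor 4:17, Sensor 5:18, Sensor 6:16, Sensor 7:23 → nearest is Sensor 6
(12, 9, 20) — d to each: Sensor 1:20, Sensor 2:16, Sensor 3:27, Sensor 4:23, Sensor 5:8, Sensor 6:26, Sensor 7:9 → nearest is Sensor 5
(13, 17, 15) — d to each: Sensor 1:12, Sensor 2:10, Sensor 3:29, Sensor 4:25, Sensor 5:20, Sensor 6:30, Sensor 7:21 → nearest is Sensor 2
Tally — Sensor 1:1, Sensor 2:2, Sensor 5:4, Sensor 6:1. Sensor 5 captures the most (4).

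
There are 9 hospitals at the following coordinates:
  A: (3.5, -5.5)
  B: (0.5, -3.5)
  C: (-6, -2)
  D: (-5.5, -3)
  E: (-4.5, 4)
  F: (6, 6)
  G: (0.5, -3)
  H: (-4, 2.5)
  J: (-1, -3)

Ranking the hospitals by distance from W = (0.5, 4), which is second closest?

Squared Euclidean distances:
|WA|² = 9 + 90.25 = 99.25
|WB|² = 0 + 56.25 = 56.25
|WC|² = 42.25 + 36 = 78.25
|WD|² = 36 + 49 = 85
|WE|² = 25 + 0 = 25
|WF|² = 30.25 + 4 = 34.25
|WG|² = 0 + 49 = 49
|WH|² = 20.25 + 2.25 = 22.5
|WJ|² = 2.25 + 49 = 51.25
Sorted ascending: H, E, F, … — the second-nearest is E.

E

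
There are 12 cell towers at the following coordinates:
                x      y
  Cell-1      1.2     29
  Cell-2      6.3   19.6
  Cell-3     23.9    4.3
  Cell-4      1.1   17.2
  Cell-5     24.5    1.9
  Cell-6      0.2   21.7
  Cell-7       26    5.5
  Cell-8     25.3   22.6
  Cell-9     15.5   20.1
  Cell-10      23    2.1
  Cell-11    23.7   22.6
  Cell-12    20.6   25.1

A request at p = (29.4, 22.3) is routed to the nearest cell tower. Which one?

Since √ is increasing, it suffices to compare squared distances:
d²(p, Cell-1) = 795.24 + 44.89 = 840.13
d²(p, Cell-2) = 533.61 + 7.29 = 540.9
d²(p, Cell-3) = 30.25 + 324 = 354.25
d²(p, Cell-4) = 800.89 + 26.01 = 826.9
d²(p, Cell-5) = 24.01 + 416.16 = 440.17
d²(p, Cell-6) = 852.64 + 0.36 = 853
d²(p, Cell-7) = 11.56 + 282.24 = 293.8
d²(p, Cell-8) = 16.81 + 0.09 = 16.9
d²(p, Cell-9) = 193.21 + 4.84 = 198.05
d²(p, Cell-10) = 40.96 + 408.04 = 449
d²(p, Cell-11) = 32.49 + 0.09 = 32.58
d²(p, Cell-12) = 77.44 + 7.84 = 85.28
The smallest is to Cell-8, so p lies in the Voronoi region of Cell-8.

Cell-8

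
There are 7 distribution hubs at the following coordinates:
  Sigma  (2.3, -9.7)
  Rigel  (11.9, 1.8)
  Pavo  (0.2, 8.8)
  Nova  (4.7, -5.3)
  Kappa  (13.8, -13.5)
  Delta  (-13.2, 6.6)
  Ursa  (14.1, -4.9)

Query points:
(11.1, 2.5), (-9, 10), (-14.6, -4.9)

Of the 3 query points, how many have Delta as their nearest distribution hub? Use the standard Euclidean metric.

(11.1, 2.5) — d² to each: Sigma:226.28, Rigel:1.13, Pavo:158.5, Nova:101.8, Kappa:263.29, Delta:607.3, Ursa:63.76 → nearest is Rigel
(-9, 10) — d² to each: Sigma:515.78, Rigel:504.05, Pavo:86.08, Nova:421.78, Kappa:1072.09, Delta:29.2, Ursa:755.62 → nearest is Delta
(-14.6, -4.9) — d² to each: Sigma:308.65, Rigel:747.14, Pavo:406.73, Nova:372.65, Kappa:880.52, Delta:134.21, Ursa:823.69 → nearest is Delta
2 of the 3 points have Delta as nearest.

2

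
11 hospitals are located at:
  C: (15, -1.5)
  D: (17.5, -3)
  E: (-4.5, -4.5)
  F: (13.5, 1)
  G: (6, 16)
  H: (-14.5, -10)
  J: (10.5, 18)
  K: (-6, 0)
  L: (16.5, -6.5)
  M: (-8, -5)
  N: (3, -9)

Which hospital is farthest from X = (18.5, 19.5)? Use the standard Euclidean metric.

Compare squared distances (the ordering matches that of the actual distances):
|XC|² = (18.5−15)² + (19.5−(-1.5))² = 12.25 + 441 = 453.25
|XD|² = (18.5−17.5)² + (19.5−(-3))² = 1 + 506.25 = 507.25
|XE|² = (18.5−(-4.5))² + (19.5−(-4.5))² = 529 + 576 = 1105
|XF|² = (18.5−13.5)² + (19.5−1)² = 25 + 342.25 = 367.25
|XG|² = (18.5−6)² + (19.5−16)² = 156.25 + 12.25 = 168.5
|XH|² = (18.5−(-14.5))² + (19.5−(-10))² = 1089 + 870.25 = 1959.25
|XJ|² = (18.5−10.5)² + (19.5−18)² = 64 + 2.25 = 66.25
|XK|² = (18.5−(-6))² + (19.5−0)² = 600.25 + 380.25 = 980.5
|XL|² = (18.5−16.5)² + (19.5−(-6.5))² = 4 + 676 = 680
|XM|² = (18.5−(-8))² + (19.5−(-5))² = 702.25 + 600.25 = 1302.5
|XN|² = (18.5−3)² + (19.5−(-9))² = 240.25 + 812.25 = 1052.5
The largest is to H.

H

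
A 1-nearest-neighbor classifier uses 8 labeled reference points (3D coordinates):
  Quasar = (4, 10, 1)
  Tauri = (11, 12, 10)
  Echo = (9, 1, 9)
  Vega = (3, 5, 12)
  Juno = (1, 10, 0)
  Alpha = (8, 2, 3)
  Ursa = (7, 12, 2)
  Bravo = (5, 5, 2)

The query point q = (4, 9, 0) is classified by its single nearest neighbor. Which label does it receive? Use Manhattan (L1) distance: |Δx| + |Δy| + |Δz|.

Quasar

d(q, Quasar) = |4−4| + |9−10| + |0−1| = 0 + 1 + 1 = 2
d(q, Tauri) = |4−11| + |9−12| + |0−10| = 7 + 3 + 10 = 20
d(q, Echo) = |4−9| + |9−1| + |0−9| = 5 + 8 + 9 = 22
d(q, Vega) = |4−3| + |9−5| + |0−12| = 1 + 4 + 12 = 17
d(q, Juno) = |4−1| + |9−10| + |0−0| = 3 + 1 + 0 = 4
d(q, Alpha) = |4−8| + |9−2| + |0−3| = 4 + 7 + 3 = 14
d(q, Ursa) = |4−7| + |9−12| + |0−2| = 3 + 3 + 2 = 8
d(q, Bravo) = |4−5| + |9−5| + |0−2| = 1 + 4 + 2 = 7
The smallest is to Quasar, so q lies in the Voronoi region of Quasar.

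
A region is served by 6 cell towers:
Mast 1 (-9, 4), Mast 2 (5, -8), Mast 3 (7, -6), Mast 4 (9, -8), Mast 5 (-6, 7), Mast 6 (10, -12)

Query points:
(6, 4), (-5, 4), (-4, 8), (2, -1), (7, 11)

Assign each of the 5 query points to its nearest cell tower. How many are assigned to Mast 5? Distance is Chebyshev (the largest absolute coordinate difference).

3

(6, 4) — d to each: Mast 1:15, Mast 2:12, Mast 3:10, Mast 4:12, Mast 5:12, Mast 6:16 → nearest is Mast 3
(-5, 4) — d to each: Mast 1:4, Mast 2:12, Mast 3:12, Mast 4:14, Mast 5:3, Mast 6:16 → nearest is Mast 5
(-4, 8) — d to each: Mast 1:5, Mast 2:16, Mast 3:14, Mast 4:16, Mast 5:2, Mast 6:20 → nearest is Mast 5
(2, -1) — d to each: Mast 1:11, Mast 2:7, Mast 3:5, Mast 4:7, Mast 5:8, Mast 6:11 → nearest is Mast 3
(7, 11) — d to each: Mast 1:16, Mast 2:19, Mast 3:17, Mast 4:19, Mast 5:13, Mast 6:23 → nearest is Mast 5
3 of the 5 points have Mast 5 as nearest.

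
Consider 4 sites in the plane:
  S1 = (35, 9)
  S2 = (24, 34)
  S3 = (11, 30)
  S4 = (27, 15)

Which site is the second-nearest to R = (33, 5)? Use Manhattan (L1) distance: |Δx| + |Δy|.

S4

d(R,S1) = 2 + 4 = 6
d(R,S2) = 9 + 29 = 38
d(R,S3) = 22 + 25 = 47
d(R,S4) = 6 + 10 = 16
Sorted ascending: S1, S4, S2, … — the second-nearest is S4.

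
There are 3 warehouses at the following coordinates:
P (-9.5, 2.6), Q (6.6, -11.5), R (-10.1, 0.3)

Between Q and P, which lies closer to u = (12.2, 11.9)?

P

Compare squared distances:
|uQ|² = (12.2−6.6)² + (11.9−(-11.5))² = 31.36 + 547.56 = 578.92
|uP|² = (12.2−(-9.5))² + (11.9−2.6)² = 470.89 + 86.49 = 557.38
578.92 > 557.38, so P is closer.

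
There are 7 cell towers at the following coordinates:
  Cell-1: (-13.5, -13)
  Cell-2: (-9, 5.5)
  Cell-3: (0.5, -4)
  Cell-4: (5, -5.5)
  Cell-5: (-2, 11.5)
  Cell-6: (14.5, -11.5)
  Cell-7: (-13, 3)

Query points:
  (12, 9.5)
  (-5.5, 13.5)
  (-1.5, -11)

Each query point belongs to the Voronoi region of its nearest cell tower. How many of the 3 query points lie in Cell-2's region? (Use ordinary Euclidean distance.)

(12, 9.5) — d² to each: Cell-1:1156.5, Cell-2:457, Cell-3:314.5, Cell-4:274, Cell-5:200, Cell-6:447.25, Cell-7:667.25 → nearest is Cell-5
(-5.5, 13.5) — d² to each: Cell-1:766.25, Cell-2:76.25, Cell-3:342.25, Cell-4:471.25, Cell-5:16.25, Cell-6:1025, Cell-7:166.5 → nearest is Cell-5
(-1.5, -11) — d² to each: Cell-1:148, Cell-2:328.5, Cell-3:53, Cell-4:72.5, Cell-5:506.5, Cell-6:256.25, Cell-7:328.25 → nearest is Cell-3
0 of the 3 points have Cell-2 as nearest.

0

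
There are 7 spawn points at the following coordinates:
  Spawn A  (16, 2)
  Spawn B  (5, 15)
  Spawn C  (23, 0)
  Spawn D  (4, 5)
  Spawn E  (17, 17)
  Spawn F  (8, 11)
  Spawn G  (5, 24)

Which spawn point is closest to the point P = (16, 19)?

Since √ is increasing, it suffices to compare squared distances:
d²(P, Spawn A) = (16−16)² + (19−2)² = 0 + 289 = 289
d²(P, Spawn B) = (16−5)² + (19−15)² = 121 + 16 = 137
d²(P, Spawn C) = (16−23)² + (19−0)² = 49 + 361 = 410
d²(P, Spawn D) = (16−4)² + (19−5)² = 144 + 196 = 340
d²(P, Spawn E) = (16−17)² + (19−17)² = 1 + 4 = 5
d²(P, Spawn F) = (16−8)² + (19−11)² = 64 + 64 = 128
d²(P, Spawn G) = (16−5)² + (19−24)² = 121 + 25 = 146
Minimum is at Spawn E.

Spawn E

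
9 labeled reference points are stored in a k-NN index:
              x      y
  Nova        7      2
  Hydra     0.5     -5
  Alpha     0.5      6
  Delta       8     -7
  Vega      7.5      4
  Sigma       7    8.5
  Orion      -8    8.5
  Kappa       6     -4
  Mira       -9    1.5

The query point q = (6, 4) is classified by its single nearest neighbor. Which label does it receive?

Squared Euclidean distances:
d²(q, Nova) = 1 + 4 = 5
d²(q, Hydra) = 30.25 + 81 = 111.25
d²(q, Alpha) = 30.25 + 4 = 34.25
d²(q, Delta) = 4 + 121 = 125
d²(q, Vega) = 2.25 + 0 = 2.25
d²(q, Sigma) = 1 + 20.25 = 21.25
d²(q, Orion) = 196 + 20.25 = 216.25
d²(q, Kappa) = 0 + 64 = 64
d²(q, Mira) = 225 + 6.25 = 231.25
Vega is nearest.

Vega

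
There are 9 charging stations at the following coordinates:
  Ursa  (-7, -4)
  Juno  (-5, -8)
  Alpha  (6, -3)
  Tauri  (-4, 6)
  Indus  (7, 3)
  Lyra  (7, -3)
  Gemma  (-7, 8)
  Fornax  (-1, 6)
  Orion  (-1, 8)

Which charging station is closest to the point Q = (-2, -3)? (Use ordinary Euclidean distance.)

Ursa

Since √ is increasing, it suffices to compare squared distances:
d²(Q, Ursa) = (-2−(-7))² + (-3−(-4))² = 25 + 1 = 26
d²(Q, Juno) = (-2−(-5))² + (-3−(-8))² = 9 + 25 = 34
d²(Q, Alpha) = (-2−6)² + (-3−(-3))² = 64 + 0 = 64
d²(Q, Tauri) = (-2−(-4))² + (-3−6)² = 4 + 81 = 85
d²(Q, Indus) = (-2−7)² + (-3−3)² = 81 + 36 = 117
d²(Q, Lyra) = (-2−7)² + (-3−(-3))² = 81 + 0 = 81
d²(Q, Gemma) = (-2−(-7))² + (-3−8)² = 25 + 121 = 146
d²(Q, Fornax) = (-2−(-1))² + (-3−6)² = 1 + 81 = 82
d²(Q, Orion) = (-2−(-1))² + (-3−8)² = 1 + 121 = 122
Ursa is nearest.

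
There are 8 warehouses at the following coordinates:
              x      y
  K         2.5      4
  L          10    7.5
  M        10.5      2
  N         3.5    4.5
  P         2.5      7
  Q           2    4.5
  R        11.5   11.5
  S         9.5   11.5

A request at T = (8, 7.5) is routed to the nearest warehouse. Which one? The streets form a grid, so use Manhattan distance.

L

d(T,K) = 5.5 + 3.5 = 9
d(T,L) = 2 + 0 = 2
d(T,M) = 2.5 + 5.5 = 8
d(T,N) = 4.5 + 3 = 7.5
d(T,P) = 5.5 + 0.5 = 6
d(T,Q) = 6 + 3 = 9
d(T,R) = 3.5 + 4 = 7.5
d(T,S) = 1.5 + 4 = 5.5
L is nearest.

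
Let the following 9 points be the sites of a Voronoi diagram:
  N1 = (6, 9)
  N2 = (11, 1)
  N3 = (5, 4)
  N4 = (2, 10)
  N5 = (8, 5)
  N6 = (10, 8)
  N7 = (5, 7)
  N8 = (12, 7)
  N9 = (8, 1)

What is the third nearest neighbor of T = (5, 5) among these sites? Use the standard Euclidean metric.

N5

Squared Euclidean distances:
|TN1|² = (5−6)² + (5−9)² = 1 + 16 = 17
|TN2|² = (5−11)² + (5−1)² = 36 + 16 = 52
|TN3|² = (5−5)² + (5−4)² = 0 + 1 = 1
|TN4|² = (5−2)² + (5−10)² = 9 + 25 = 34
|TN5|² = (5−8)² + (5−5)² = 9 + 0 = 9
|TN6|² = (5−10)² + (5−8)² = 25 + 9 = 34
|TN7|² = (5−5)² + (5−7)² = 0 + 4 = 4
|TN8|² = (5−12)² + (5−7)² = 49 + 4 = 53
|TN9|² = (5−8)² + (5−1)² = 9 + 16 = 25
Sorted ascending: N3, N7, N5, N1, … — the third-nearest is N5.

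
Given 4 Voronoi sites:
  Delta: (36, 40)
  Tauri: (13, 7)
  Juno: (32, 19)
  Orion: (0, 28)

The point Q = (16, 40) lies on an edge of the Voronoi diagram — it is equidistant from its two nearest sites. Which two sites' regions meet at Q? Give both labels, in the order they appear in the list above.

Squared distances from Q to each site:
d²(Q, Delta) = (16−36)² + (40−40)² = 400 + 0 = 400
d²(Q, Tauri) = (16−13)² + (40−7)² = 9 + 1089 = 1098
d²(Q, Juno) = (16−32)² + (40−19)² = 256 + 441 = 697
d²(Q, Orion) = (16−0)² + (40−28)² = 256 + 144 = 400
Q is equidistant from Delta and Orion (both at squared distance 400), and every other site is strictly farther — so Q lies on the Delta–Orion Voronoi edge.

Delta and Orion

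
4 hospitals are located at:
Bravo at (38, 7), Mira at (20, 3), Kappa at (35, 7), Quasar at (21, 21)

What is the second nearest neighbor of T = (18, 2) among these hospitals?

Kappa

Squared Euclidean distances:
d²(T, Bravo) = (18−38)² + (2−7)² = 400 + 25 = 425
d²(T, Mira) = (18−20)² + (2−3)² = 4 + 1 = 5
d²(T, Kappa) = (18−35)² + (2−7)² = 289 + 25 = 314
d²(T, Quasar) = (18−21)² + (2−21)² = 9 + 361 = 370
Sorted ascending: Mira, Kappa, Quasar, … — the second-nearest is Kappa.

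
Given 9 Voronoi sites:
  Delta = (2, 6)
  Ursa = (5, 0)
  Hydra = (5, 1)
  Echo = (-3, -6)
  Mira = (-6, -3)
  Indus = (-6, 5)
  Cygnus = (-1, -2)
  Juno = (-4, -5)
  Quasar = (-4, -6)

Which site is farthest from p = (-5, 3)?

Since √ is increasing, it suffices to compare squared distances:
d²(p, Delta) = (-5−2)² + (3−6)² = 49 + 9 = 58
d²(p, Ursa) = (-5−5)² + (3−0)² = 100 + 9 = 109
d²(p, Hydra) = (-5−5)² + (3−1)² = 100 + 4 = 104
d²(p, Echo) = (-5−(-3))² + (3−(-6))² = 4 + 81 = 85
d²(p, Mira) = (-5−(-6))² + (3−(-3))² = 1 + 36 = 37
d²(p, Indus) = (-5−(-6))² + (3−5)² = 1 + 4 = 5
d²(p, Cygnus) = (-5−(-1))² + (3−(-2))² = 16 + 25 = 41
d²(p, Juno) = (-5−(-4))² + (3−(-5))² = 1 + 64 = 65
d²(p, Quasar) = (-5−(-4))² + (3−(-6))² = 1 + 81 = 82
The largest is to Ursa.

Ursa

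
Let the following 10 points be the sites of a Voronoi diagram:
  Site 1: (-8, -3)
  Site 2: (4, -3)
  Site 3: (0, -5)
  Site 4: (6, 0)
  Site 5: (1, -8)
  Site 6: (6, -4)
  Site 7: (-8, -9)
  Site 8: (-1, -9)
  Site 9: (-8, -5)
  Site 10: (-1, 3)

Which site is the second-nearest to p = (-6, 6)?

Since √ is increasing, it suffices to compare squared distances:
d²(p, Site 1) = 4 + 81 = 85
d²(p, Site 2) = 100 + 81 = 181
d²(p, Site 3) = 36 + 121 = 157
d²(p, Site 4) = 144 + 36 = 180
d²(p, Site 5) = 49 + 196 = 245
d²(p, Site 6) = 144 + 100 = 244
d²(p, Site 7) = 4 + 225 = 229
d²(p, Site 8) = 25 + 225 = 250
d²(p, Site 9) = 4 + 121 = 125
d²(p, Site 10) = 25 + 9 = 34
Sorted ascending: Site 10, Site 1, Site 9, … — the second-nearest is Site 1.

Site 1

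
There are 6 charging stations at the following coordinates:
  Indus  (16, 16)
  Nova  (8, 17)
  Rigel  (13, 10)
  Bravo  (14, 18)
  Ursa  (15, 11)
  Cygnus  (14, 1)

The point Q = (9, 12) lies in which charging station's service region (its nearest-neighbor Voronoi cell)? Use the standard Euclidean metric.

Compare squared distances (the ordering matches that of the actual distances):
d²(Q, Indus) = (9−16)² + (12−16)² = 49 + 16 = 65
d²(Q, Nova) = (9−8)² + (12−17)² = 1 + 25 = 26
d²(Q, Rigel) = (9−13)² + (12−10)² = 16 + 4 = 20
d²(Q, Bravo) = (9−14)² + (12−18)² = 25 + 36 = 61
d²(Q, Ursa) = (9−15)² + (12−11)² = 36 + 1 = 37
d²(Q, Cygnus) = (9−14)² + (12−1)² = 25 + 121 = 146
Minimum is at Rigel.

Rigel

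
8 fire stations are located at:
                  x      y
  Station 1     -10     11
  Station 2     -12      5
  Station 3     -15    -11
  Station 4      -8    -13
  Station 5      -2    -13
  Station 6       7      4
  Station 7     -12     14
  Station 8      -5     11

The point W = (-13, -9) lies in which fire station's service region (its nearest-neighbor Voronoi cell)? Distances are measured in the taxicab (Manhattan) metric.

Station 3

d(W, Station 1) = 3 + 20 = 23
d(W, Station 2) = 1 + 14 = 15
d(W, Station 3) = 2 + 2 = 4
d(W, Station 4) = 5 + 4 = 9
d(W, Station 5) = 11 + 4 = 15
d(W, Station 6) = 20 + 13 = 33
d(W, Station 7) = 1 + 23 = 24
d(W, Station 8) = 8 + 20 = 28
Minimum is at Station 3.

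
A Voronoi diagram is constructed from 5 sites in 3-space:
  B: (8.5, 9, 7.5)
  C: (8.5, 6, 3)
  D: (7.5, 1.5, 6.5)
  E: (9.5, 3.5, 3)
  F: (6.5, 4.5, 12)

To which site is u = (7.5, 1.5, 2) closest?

Compare squared distances (the ordering matches that of the actual distances):
|uB|² = (7.5−8.5)² + (1.5−9)² + (2−7.5)² = 1 + 56.25 + 30.25 = 87.5
|uC|² = (7.5−8.5)² + (1.5−6)² + (2−3)² = 1 + 20.25 + 1 = 22.25
|uD|² = (7.5−7.5)² + (1.5−1.5)² + (2−6.5)² = 0 + 0 + 20.25 = 20.25
|uE|² = (7.5−9.5)² + (1.5−3.5)² + (2−3)² = 4 + 4 + 1 = 9
|uF|² = (7.5−6.5)² + (1.5−4.5)² + (2−12)² = 1 + 9 + 100 = 110
E is nearest.

E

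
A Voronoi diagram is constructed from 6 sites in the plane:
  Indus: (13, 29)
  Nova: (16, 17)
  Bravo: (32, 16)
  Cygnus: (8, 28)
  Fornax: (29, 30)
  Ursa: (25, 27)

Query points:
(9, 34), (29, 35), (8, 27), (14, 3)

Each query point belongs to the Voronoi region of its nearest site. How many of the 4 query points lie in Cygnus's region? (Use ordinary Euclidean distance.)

2

(9, 34) — d² to each: Indus:41, Nova:338, Bravo:853, Cygnus:37, Fornax:416, Ursa:305 → nearest is Cygnus
(29, 35) — d² to each: Indus:292, Nova:493, Bravo:370, Cygnus:490, Fornax:25, Ursa:80 → nearest is Fornax
(8, 27) — d² to each: Indus:29, Nova:164, Bravo:697, Cygnus:1, Fornax:450, Ursa:289 → nearest is Cygnus
(14, 3) — d² to each: Indus:677, Nova:200, Bravo:493, Cygnus:661, Fornax:954, Ursa:697 → nearest is Nova
2 of the 4 points have Cygnus as nearest.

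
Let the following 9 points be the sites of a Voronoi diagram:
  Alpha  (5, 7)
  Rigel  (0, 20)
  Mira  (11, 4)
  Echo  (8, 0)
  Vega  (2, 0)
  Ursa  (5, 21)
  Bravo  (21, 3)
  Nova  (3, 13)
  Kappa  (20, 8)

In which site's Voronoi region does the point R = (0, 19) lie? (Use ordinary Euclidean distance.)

Squared Euclidean distances:
d²(R, Alpha) = (0−5)² + (19−7)² = 25 + 144 = 169
d²(R, Rigel) = (0−0)² + (19−20)² = 0 + 1 = 1
d²(R, Mira) = (0−11)² + (19−4)² = 121 + 225 = 346
d²(R, Echo) = (0−8)² + (19−0)² = 64 + 361 = 425
d²(R, Vega) = (0−2)² + (19−0)² = 4 + 361 = 365
d²(R, Ursa) = (0−5)² + (19−21)² = 25 + 4 = 29
d²(R, Bravo) = (0−21)² + (19−3)² = 441 + 256 = 697
d²(R, Nova) = (0−3)² + (19−13)² = 9 + 36 = 45
d²(R, Kappa) = (0−20)² + (19−8)² = 400 + 121 = 521
Minimum is at Rigel.

Rigel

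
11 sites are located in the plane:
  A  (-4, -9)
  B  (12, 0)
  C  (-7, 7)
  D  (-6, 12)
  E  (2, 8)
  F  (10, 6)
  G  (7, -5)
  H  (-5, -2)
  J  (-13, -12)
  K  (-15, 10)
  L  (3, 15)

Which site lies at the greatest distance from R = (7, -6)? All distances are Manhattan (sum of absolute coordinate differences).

K

d(R,A) = |7−(-4)| + |-6−(-9)| = 11 + 3 = 14
d(R,B) = |7−12| + |-6−0| = 5 + 6 = 11
d(R,C) = |7−(-7)| + |-6−7| = 14 + 13 = 27
d(R,D) = |7−(-6)| + |-6−12| = 13 + 18 = 31
d(R,E) = |7−2| + |-6−8| = 5 + 14 = 19
d(R,F) = |7−10| + |-6−6| = 3 + 12 = 15
d(R,G) = |7−7| + |-6−(-5)| = 0 + 1 = 1
d(R,H) = |7−(-5)| + |-6−(-2)| = 12 + 4 = 16
d(R,J) = |7−(-13)| + |-6−(-12)| = 20 + 6 = 26
d(R,K) = |7−(-15)| + |-6−10| = 22 + 16 = 38
d(R,L) = |7−3| + |-6−15| = 4 + 21 = 25
The largest is to K.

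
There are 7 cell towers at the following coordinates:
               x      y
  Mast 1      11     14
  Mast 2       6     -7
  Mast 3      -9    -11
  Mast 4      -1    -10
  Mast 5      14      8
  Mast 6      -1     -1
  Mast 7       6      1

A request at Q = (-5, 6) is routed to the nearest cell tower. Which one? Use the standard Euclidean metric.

Squared Euclidean distances:
d²(Q, Mast 1) = (-5−11)² + (6−14)² = 256 + 64 = 320
d²(Q, Mast 2) = (-5−6)² + (6−(-7))² = 121 + 169 = 290
d²(Q, Mast 3) = (-5−(-9))² + (6−(-11))² = 16 + 289 = 305
d²(Q, Mast 4) = (-5−(-1))² + (6−(-10))² = 16 + 256 = 272
d²(Q, Mast 5) = (-5−14)² + (6−8)² = 361 + 4 = 365
d²(Q, Mast 6) = (-5−(-1))² + (6−(-1))² = 16 + 49 = 65
d²(Q, Mast 7) = (-5−6)² + (6−1)² = 121 + 25 = 146
The smallest is to Mast 6, so Q lies in the Voronoi region of Mast 6.

Mast 6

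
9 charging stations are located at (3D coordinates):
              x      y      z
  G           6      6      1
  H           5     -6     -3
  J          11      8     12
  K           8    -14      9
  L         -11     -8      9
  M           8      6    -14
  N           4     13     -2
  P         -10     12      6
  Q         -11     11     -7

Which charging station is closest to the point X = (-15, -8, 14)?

Compare squared distances (the ordering matches that of the actual distances):
|XG|² = (-15−6)² + (-8−6)² + (14−1)² = 441 + 196 + 169 = 806
|XH|² = (-15−5)² + (-8−(-6))² + (14−(-3))² = 400 + 4 + 289 = 693
|XJ|² = (-15−11)² + (-8−8)² + (14−12)² = 676 + 256 + 4 = 936
|XK|² = (-15−8)² + (-8−(-14))² + (14−9)² = 529 + 36 + 25 = 590
|XL|² = (-15−(-11))² + (-8−(-8))² + (14−9)² = 16 + 0 + 25 = 41
|XM|² = (-15−8)² + (-8−6)² + (14−(-14))² = 529 + 196 + 784 = 1509
|XN|² = (-15−4)² + (-8−13)² + (14−(-2))² = 361 + 441 + 256 = 1058
|XP|² = (-15−(-10))² + (-8−12)² + (14−6)² = 25 + 400 + 64 = 489
|XQ|² = (-15−(-11))² + (-8−11)² + (14−(-7))² = 16 + 361 + 441 = 818
The smallest is to L, so X lies in the Voronoi region of L.

L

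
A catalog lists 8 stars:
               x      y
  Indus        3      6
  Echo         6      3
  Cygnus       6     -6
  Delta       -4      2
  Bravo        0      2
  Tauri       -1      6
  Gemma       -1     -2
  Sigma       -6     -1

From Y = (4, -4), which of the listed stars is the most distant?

Tauri

Since √ is increasing, it suffices to compare squared distances:
d²(Y, Indus) = (4−3)² + (-4−6)² = 1 + 100 = 101
d²(Y, Echo) = (4−6)² + (-4−3)² = 4 + 49 = 53
d²(Y, Cygnus) = (4−6)² + (-4−(-6))² = 4 + 4 = 8
d²(Y, Delta) = (4−(-4))² + (-4−2)² = 64 + 36 = 100
d²(Y, Bravo) = (4−0)² + (-4−2)² = 16 + 36 = 52
d²(Y, Tauri) = (4−(-1))² + (-4−6)² = 25 + 100 = 125
d²(Y, Gemma) = (4−(-1))² + (-4−(-2))² = 25 + 4 = 29
d²(Y, Sigma) = (4−(-6))² + (-4−(-1))² = 100 + 9 = 109
The largest is to Tauri.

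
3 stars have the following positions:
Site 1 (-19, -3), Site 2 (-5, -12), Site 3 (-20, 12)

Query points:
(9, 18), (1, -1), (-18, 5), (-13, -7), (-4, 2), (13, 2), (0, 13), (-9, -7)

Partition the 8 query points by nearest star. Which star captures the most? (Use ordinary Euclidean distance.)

Site 2

(9, 18) — d² to each: Site 1:1225, Site 2:1096, Site 3:877 → nearest is Site 3
(1, -1) — d² to each: Site 1:404, Site 2:157, Site 3:610 → nearest is Site 2
(-18, 5) — d² to each: Site 1:65, Site 2:458, Site 3:53 → nearest is Site 3
(-13, -7) — d² to each: Site 1:52, Site 2:89, Site 3:410 → nearest is Site 1
(-4, 2) — d² to each: Site 1:250, Site 2:197, Site 3:356 → nearest is Site 2
(13, 2) — d² to each: Site 1:1049, Site 2:520, Site 3:1189 → nearest is Site 2
(0, 13) — d² to each: Site 1:617, Site 2:650, Site 3:401 → nearest is Site 3
(-9, -7) — d² to each: Site 1:116, Site 2:41, Site 3:482 → nearest is Site 2
Tally — Site 1:1, Site 2:4, Site 3:3. Site 2 captures the most (4).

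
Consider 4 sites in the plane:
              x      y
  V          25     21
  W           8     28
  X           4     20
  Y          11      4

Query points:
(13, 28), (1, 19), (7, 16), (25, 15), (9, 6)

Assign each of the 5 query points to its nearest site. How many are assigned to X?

2

(13, 28) — d² to each: V:193, W:25, X:145, Y:580 → nearest is W
(1, 19) — d² to each: V:580, W:130, X:10, Y:325 → nearest is X
(7, 16) — d² to each: V:349, W:145, X:25, Y:160 → nearest is X
(25, 15) — d² to each: V:36, W:458, X:466, Y:317 → nearest is V
(9, 6) — d² to each: V:481, W:485, X:221, Y:8 → nearest is Y
2 of the 5 points have X as nearest.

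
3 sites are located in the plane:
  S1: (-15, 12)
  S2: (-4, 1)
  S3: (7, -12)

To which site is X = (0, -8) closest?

Compare squared distances (the ordering matches that of the actual distances):
|XS1|² = 225 + 400 = 625
|XS2|² = 16 + 81 = 97
|XS3|² = 49 + 16 = 65
S3 is nearest.

S3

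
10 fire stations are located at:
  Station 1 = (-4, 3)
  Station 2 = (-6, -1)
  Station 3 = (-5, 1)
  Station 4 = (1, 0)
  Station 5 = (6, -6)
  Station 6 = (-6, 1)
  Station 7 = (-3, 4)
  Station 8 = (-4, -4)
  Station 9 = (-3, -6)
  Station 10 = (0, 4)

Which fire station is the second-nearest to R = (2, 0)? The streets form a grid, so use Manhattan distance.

Station 10

d(R, Station 1) = 6 + 3 = 9
d(R, Station 2) = 8 + 1 = 9
d(R, Station 3) = 7 + 1 = 8
d(R, Station 4) = 1 + 0 = 1
d(R, Station 5) = 4 + 6 = 10
d(R, Station 6) = 8 + 1 = 9
d(R, Station 7) = 5 + 4 = 9
d(R, Station 8) = 6 + 4 = 10
d(R, Station 9) = 5 + 6 = 11
d(R, Station 10) = 2 + 4 = 6
Sorted ascending: Station 4, Station 10, Station 3, … — the second-nearest is Station 10.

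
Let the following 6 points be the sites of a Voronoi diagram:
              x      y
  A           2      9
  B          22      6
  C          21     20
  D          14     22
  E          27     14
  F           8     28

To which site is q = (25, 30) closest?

Squared Euclidean distances:
|qA|² = (25−2)² + (30−9)² = 529 + 441 = 970
|qB|² = (25−22)² + (30−6)² = 9 + 576 = 585
|qC|² = (25−21)² + (30−20)² = 16 + 100 = 116
|qD|² = (25−14)² + (30−22)² = 121 + 64 = 185
|qE|² = (25−27)² + (30−14)² = 4 + 256 = 260
|qF|² = (25−8)² + (30−28)² = 289 + 4 = 293
Minimum is at C.

C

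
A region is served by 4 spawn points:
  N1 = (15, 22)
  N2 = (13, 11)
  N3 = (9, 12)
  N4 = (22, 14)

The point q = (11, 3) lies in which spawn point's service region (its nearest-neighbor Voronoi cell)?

Compare squared distances (the ordering matches that of the actual distances):
|qN1|² = 16 + 361 = 377
|qN2|² = 4 + 64 = 68
|qN3|² = 4 + 81 = 85
|qN4|² = 121 + 121 = 242
The smallest is to N2, so q lies in the Voronoi region of N2.

N2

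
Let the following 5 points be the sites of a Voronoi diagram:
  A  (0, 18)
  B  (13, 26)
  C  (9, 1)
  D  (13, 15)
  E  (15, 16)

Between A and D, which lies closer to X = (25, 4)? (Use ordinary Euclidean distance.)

Compare squared distances:
|XA|² = (25−0)² + (4−18)² = 625 + 196 = 821
|XD|² = (25−13)² + (4−15)² = 144 + 121 = 265
821 > 265, so D is closer.

D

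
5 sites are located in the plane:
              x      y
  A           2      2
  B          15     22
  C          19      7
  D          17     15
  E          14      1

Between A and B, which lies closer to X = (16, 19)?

B

Compare squared distances:
|XA|² = (16−2)² + (19−2)² = 196 + 289 = 485
|XB|² = (16−15)² + (19−22)² = 1 + 9 = 10
485 > 10, so B is closer.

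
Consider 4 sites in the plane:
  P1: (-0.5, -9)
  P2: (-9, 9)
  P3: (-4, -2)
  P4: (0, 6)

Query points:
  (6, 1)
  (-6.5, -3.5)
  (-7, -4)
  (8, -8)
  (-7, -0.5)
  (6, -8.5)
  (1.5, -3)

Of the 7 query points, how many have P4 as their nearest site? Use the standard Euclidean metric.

1

(6, 1) — d² to each: P1:142.25, P2:289, P3:109, P4:61 → nearest is P4
(-6.5, -3.5) — d² to each: P1:66.25, P2:162.5, P3:8.5, P4:132.5 → nearest is P3
(-7, -4) — d² to each: P1:67.25, P2:173, P3:13, P4:149 → nearest is P3
(8, -8) — d² to each: P1:73.25, P2:578, P3:180, P4:260 → nearest is P1
(-7, -0.5) — d² to each: P1:114.5, P2:94.25, P3:11.25, P4:91.25 → nearest is P3
(6, -8.5) — d² to each: P1:42.5, P2:531.25, P3:142.25, P4:246.25 → nearest is P1
(1.5, -3) — d² to each: P1:40, P2:254.25, P3:31.25, P4:83.25 → nearest is P3
1 of the 7 points has P4 as nearest.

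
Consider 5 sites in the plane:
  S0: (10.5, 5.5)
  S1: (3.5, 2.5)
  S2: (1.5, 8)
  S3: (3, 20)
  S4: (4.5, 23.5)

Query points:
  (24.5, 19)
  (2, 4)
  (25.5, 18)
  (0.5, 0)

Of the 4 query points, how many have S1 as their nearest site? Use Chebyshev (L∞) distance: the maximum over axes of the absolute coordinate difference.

2

(24.5, 19) — d to each: S0:14, S1:21, S2:23, S3:21.5, S4:20 → nearest is S0
(2, 4) — d to each: S0:8.5, S1:1.5, S2:4, S3:16, S4:19.5 → nearest is S1
(25.5, 18) — d to each: S0:15, S1:22, S2:24, S3:22.5, S4:21 → nearest is S0
(0.5, 0) — d to each: S0:10, S1:3, S2:8, S3:20, S4:23.5 → nearest is S1
2 of the 4 points have S1 as nearest.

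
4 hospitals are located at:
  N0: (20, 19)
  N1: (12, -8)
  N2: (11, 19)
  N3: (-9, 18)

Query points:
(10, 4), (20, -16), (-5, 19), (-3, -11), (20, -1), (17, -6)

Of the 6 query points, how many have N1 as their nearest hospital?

(10, 4) — d² to each: N0:325, N1:148, N2:226, N3:557 → nearest is N1
(20, -16) — d² to each: N0:1225, N1:128, N2:1306, N3:1997 → nearest is N1
(-5, 19) — d² to each: N0:625, N1:1018, N2:256, N3:17 → nearest is N3
(-3, -11) — d² to each: N0:1429, N1:234, N2:1096, N3:877 → nearest is N1
(20, -1) — d² to each: N0:400, N1:113, N2:481, N3:1202 → nearest is N1
(17, -6) — d² to each: N0:634, N1:29, N2:661, N3:1252 → nearest is N1
5 of the 6 points have N1 as nearest.

5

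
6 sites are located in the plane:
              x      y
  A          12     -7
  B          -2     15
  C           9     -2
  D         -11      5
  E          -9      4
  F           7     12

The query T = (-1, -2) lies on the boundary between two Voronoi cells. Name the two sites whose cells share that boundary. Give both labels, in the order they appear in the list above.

Squared distances from T to each site:
|TA|² = (-1−12)² + (-2−(-7))² = 169 + 25 = 194
|TB|² = (-1−(-2))² + (-2−15)² = 1 + 289 = 290
|TC|² = (-1−9)² + (-2−(-2))² = 100 + 0 = 100
|TD|² = (-1−(-11))² + (-2−5)² = 100 + 49 = 149
|TE|² = (-1−(-9))² + (-2−4)² = 64 + 36 = 100
|TF|² = (-1−7)² + (-2−12)² = 64 + 196 = 260
T is equidistant from C and E (both at squared distance 100), and every other site is strictly farther — so T lies on the C–E Voronoi edge.

C and E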